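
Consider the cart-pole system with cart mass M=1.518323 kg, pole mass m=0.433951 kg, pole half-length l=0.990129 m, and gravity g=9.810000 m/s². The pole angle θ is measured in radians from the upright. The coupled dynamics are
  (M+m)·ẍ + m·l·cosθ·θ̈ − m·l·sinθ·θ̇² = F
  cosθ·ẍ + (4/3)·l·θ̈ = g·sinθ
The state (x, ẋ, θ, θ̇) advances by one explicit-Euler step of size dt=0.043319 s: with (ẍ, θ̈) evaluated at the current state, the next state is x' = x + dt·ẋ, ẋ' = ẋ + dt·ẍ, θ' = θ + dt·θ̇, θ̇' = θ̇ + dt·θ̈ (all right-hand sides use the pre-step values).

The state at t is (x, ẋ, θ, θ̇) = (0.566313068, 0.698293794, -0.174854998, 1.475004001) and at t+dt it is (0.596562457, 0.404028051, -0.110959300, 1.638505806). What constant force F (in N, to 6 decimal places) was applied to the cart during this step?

F = -11.502170 N

ẍ = (ẋ'−ẋ)/dt = (0.404028051−0.698293794)/0.043319 = -6.792995
θ̈ = (θ̇'−θ̇)/dt = (1.638505806−1.475004001)/0.043319 = 3.774367
sinθ=-0.173965, cosθ=0.984752
F = (M+m)·ẍ + m·l·cosθ·θ̈ − m·l·sinθ·θ̇² = -13.261787 + 1.596994 − -0.162623 = -11.502170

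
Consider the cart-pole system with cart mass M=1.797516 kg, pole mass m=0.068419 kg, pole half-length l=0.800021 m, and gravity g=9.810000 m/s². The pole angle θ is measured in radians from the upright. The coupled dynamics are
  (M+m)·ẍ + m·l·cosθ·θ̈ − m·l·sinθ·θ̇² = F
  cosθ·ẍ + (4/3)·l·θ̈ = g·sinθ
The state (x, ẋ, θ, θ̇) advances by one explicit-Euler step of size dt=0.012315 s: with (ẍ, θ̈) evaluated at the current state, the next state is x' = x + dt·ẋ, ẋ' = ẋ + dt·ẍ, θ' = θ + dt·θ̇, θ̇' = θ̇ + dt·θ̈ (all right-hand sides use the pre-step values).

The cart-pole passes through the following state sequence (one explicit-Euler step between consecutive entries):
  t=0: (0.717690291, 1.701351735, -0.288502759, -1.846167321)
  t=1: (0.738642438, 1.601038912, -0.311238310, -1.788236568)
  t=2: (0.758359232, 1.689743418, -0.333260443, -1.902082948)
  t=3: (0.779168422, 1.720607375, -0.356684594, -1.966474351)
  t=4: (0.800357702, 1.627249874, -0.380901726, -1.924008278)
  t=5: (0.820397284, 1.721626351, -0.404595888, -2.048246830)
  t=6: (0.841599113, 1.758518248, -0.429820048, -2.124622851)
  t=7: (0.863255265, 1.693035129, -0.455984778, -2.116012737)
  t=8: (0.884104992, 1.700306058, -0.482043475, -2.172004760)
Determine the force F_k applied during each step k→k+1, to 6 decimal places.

F_0 = -14.899200 N
F_1 = 13.012163 N
F_2 = 4.470749 N
F_3 = -13.894495 N
F_4 = 13.862364 N
F_5 = 5.368094 N
F_6 = -9.784073 N
F_7 = 0.986152 N

step 0→1:
  ẍ = (ẋ'−ẋ)/dt = (1.601038912−1.701351735)/0.012315 = -8.145580
  θ̈ = (θ̇'−θ̇)/dt = (-1.788236568−-1.846167321)/0.012315 = 4.704081
  sinθ=-0.284517, cosθ=0.958671
  F = (M+m)·ẍ + m·l·cosθ·θ̈ − m·l·sinθ·θ̇² = -15.199124 + 0.246844 − -0.053080 = -14.899200
step 1→2:
  ẍ = (ẋ'−ẋ)/dt = (1.689743418−1.601038912)/0.012315 = 7.202964
  θ̈ = (θ̇'−θ̇)/dt = (-1.902082948−-1.788236568)/0.012315 = -9.244529
  sinθ=-0.306238, cosθ=0.951955
  F = (M+m)·ẍ + m·l·cosθ·θ̈ − m·l·sinθ·θ̇² = 13.440263 + -0.481703 − -0.053603 = 13.012163
step 2→3:
  ẍ = (ẋ'−ẋ)/dt = (1.720607375−1.689743418)/0.012315 = 2.506208
  θ̈ = (θ̇'−θ̇)/dt = (-1.966474351−-1.902082948)/0.012315 = -5.228697
  sinθ=-0.327126, cosθ=0.944981
  F = (M+m)·ẍ + m·l·cosθ·θ̈ − m·l·sinθ·θ̇² = 4.676422 + -0.270455 − -0.064782 = 4.470749
step 3→4:
  ẍ = (ẋ'−ẋ)/dt = (1.627249874−1.720607375)/0.012315 = -7.580796
  θ̈ = (θ̇'−θ̇)/dt = (-1.924008278−-1.966474351)/0.012315 = 3.448321
  sinθ=-0.349169, cosθ=0.937060
  F = (M+m)·ẍ + m·l·cosθ·θ̈ − m·l·sinθ·θ̇² = -14.145272 + 0.176870 − -0.073908 = -13.894495
step 4→5:
  ẍ = (ẋ'−ẋ)/dt = (1.721626351−1.627249874)/0.012315 = 7.663539
  θ̈ = (θ̇'−θ̇)/dt = (-2.048246830−-1.924008278)/0.012315 = -10.088392
  sinθ=-0.371758, cosθ=0.928330
  F = (M+m)·ẍ + m·l·cosθ·θ̈ − m·l·sinθ·θ̇² = 14.299665 + -0.512628 − -0.075327 = 13.862364
step 5→6:
  ẍ = (ẋ'−ẋ)/dt = (1.758518248−1.721626351)/0.012315 = 2.995688
  θ̈ = (θ̇'−θ̇)/dt = (-2.124622851−-2.048246830)/0.012315 = -6.201869
  sinθ=-0.393647, cosθ=0.919262
  F = (M+m)·ẍ + m·l·cosθ·θ̈ − m·l·sinθ·θ̇² = 5.589759 + -0.312061 − -0.090396 = 5.368094
step 6→7:
  ẍ = (ẋ'−ẋ)/dt = (1.693035129−1.758518248)/0.012315 = -5.317346
  θ̈ = (θ̇'−θ̇)/dt = (-2.116012737−-2.124622851)/0.012315 = 0.699157
  sinθ=-0.416707, cosθ=0.909041
  F = (M+m)·ẍ + m·l·cosθ·θ̈ − m·l·sinθ·θ̇² = -9.921823 + 0.034789 − -0.102961 = -9.784073
step 7→8:
  ẍ = (ẋ'−ẋ)/dt = (1.700306058−1.693035129)/0.012315 = 0.590412
  θ̈ = (θ̇'−θ̇)/dt = (-2.172004760−-2.116012737)/0.012315 = -4.546652
  sinθ=-0.440347, cosθ=0.897828
  F = (M+m)·ẍ + m·l·cosθ·θ̈ − m·l·sinθ·θ̇² = 1.101671 + -0.223441 − -0.107922 = 0.986152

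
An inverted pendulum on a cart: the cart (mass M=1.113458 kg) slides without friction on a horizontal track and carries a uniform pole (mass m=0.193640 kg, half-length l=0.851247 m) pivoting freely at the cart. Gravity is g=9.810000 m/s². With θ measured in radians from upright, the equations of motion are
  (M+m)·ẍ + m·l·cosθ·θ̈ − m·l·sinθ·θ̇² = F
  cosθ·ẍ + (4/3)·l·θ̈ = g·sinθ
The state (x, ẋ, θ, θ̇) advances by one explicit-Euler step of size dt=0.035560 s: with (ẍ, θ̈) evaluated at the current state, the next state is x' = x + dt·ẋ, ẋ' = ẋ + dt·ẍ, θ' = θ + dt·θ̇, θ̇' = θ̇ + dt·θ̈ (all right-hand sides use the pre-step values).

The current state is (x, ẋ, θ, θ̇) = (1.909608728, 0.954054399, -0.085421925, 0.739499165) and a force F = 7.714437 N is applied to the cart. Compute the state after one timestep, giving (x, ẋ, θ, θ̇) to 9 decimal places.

sinθ=-0.085318077, cosθ=0.996353765
temp = (F + m·l·θ̇²·sinθ)/(M+m) = (7.714437 + -0.007690722)/1.307098 = 5.896073805
θ̈ = (g·sinθ − cosθ·temp)/(l·(4/3 − m·cos²θ/(M+m))) = -6.646371376
ẍ = temp − m·l·θ̈·cosθ/(M+m) = 6.731178046
Euler: x'=1.909608728+0.035560·0.954054399=1.943534902, ẋ'=0.954054399+0.035560·6.731178046=1.193415090
       θ'=-0.085421925+0.035560·0.739499165=-0.059125335, θ̇'=0.739499165+0.035560·-6.646371376=0.503154199

(1.943534902, 1.193415090, -0.059125335, 0.503154199)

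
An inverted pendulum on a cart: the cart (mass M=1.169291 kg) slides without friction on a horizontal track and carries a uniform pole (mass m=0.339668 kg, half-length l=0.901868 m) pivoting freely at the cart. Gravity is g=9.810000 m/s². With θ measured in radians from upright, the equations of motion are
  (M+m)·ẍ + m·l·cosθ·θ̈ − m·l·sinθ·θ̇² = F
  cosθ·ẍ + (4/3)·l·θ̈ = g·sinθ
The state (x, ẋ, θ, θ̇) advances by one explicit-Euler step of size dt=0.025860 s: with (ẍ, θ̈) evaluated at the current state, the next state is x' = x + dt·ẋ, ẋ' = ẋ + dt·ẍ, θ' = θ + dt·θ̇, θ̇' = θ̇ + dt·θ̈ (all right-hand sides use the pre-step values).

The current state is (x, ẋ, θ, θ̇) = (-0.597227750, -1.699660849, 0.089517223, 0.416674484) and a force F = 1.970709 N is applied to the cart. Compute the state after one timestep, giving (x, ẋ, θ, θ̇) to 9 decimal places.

sinθ=0.089397716, cosθ=0.995996008
temp = (F + m·l·θ̇²·sinθ)/(M+m) = (1.970709 + 0.004754642)/1.508959 = 1.309156605
θ̈ = (g·sinθ − cosθ·temp)/(l·(4/3 − m·cos²θ/(M+m))) = -0.426453278
ẍ = temp − m·l·θ̈·cosθ/(M+m) = 1.395384787
Euler: x'=-0.597227750+0.025860·-1.699660849=-0.641180980, ẋ'=-1.699660849+0.025860·1.395384787=-1.663576198
       θ'=0.089517223+0.025860·0.416674484=0.100292425, θ̇'=0.416674484+0.025860·-0.426453278=0.405646402

(-0.641180980, -1.663576198, 0.100292425, 0.405646402)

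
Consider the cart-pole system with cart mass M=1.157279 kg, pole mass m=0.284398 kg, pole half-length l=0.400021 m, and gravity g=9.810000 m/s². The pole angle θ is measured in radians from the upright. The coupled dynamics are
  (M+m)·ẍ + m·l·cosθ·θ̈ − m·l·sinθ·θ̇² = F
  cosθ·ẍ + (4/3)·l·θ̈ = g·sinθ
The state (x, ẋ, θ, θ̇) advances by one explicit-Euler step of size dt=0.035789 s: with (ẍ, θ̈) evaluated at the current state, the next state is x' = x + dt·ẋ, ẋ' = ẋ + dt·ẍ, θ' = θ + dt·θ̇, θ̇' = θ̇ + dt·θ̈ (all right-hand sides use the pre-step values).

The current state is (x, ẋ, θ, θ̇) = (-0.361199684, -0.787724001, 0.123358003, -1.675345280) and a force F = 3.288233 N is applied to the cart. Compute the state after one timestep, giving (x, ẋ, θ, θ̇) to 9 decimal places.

(-0.389391538, -0.698455128, 0.063399071, -1.760448017)

sinθ=0.123045380, cosθ=0.992401045
temp = (F + m·l·θ̇²·sinθ)/(M+m) = (3.288233 + 0.039290115)/1.441677 = 2.308091975
θ̈ = (g·sinθ − cosθ·temp)/(l·(4/3 − m·cos²θ/(M+m))) = -2.377902069
ẍ = temp − m·l·θ̈·cosθ/(M+m) = 2.494310352
Euler: x'=-0.361199684+0.035789·-0.787724001=-0.389391538, ẋ'=-0.787724001+0.035789·2.494310352=-0.698455128
       θ'=0.123358003+0.035789·-1.675345280=0.063399071, θ̇'=-1.675345280+0.035789·-2.377902069=-1.760448017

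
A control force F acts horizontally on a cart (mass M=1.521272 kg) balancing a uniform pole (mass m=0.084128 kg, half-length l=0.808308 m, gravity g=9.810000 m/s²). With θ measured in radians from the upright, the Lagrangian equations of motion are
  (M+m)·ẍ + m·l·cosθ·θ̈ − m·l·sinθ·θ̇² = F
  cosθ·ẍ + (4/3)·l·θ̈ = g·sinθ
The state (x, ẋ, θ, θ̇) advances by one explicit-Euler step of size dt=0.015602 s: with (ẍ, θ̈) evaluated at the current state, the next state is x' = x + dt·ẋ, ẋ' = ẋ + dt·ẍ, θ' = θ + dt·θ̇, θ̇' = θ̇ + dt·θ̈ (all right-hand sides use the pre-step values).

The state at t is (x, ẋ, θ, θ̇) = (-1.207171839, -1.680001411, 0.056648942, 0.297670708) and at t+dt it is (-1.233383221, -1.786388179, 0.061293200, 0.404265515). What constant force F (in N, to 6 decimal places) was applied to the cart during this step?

ẍ = (ẋ'−ẋ)/dt = (-1.786388179−-1.680001411)/0.015602 = -6.818790
θ̈ = (θ̇'−θ̇)/dt = (0.404265515−0.297670708)/0.015602 = 6.832125
sinθ=0.056619, cosθ=0.998396
F = (M+m)·ẍ + m·l·cosθ·θ̈ − m·l·sinθ·θ̇² = -10.946886 + 0.463848 − 0.000341 = -10.483379

F = -10.483379 N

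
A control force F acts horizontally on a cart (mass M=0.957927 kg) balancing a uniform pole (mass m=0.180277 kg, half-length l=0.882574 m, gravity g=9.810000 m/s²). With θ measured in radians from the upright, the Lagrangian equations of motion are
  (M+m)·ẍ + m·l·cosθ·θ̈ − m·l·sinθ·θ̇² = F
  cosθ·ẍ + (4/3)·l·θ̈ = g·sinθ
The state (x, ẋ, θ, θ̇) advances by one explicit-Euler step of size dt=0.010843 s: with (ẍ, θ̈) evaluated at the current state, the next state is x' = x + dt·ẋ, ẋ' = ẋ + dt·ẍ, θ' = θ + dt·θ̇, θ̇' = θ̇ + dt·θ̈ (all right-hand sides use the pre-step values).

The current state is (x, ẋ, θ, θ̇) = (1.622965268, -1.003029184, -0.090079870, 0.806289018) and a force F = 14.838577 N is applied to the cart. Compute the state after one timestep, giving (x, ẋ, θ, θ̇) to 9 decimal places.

(1.612089423, -0.841607136, -0.081337278, 0.661539344)

sinθ=-0.089958096, cosθ=0.995945551
temp = (F + m·l·θ̇²·sinθ)/(M+m) = (14.838577 + -0.009304932)/1.138204 = 13.028659246
θ̈ = (g·sinθ − cosθ·temp)/(l·(4/3 − m·cos²θ/(M+m))) = -13.349596403
ẍ = temp − m·l·θ̈·cosθ/(M+m) = 14.887212784
Euler: x'=1.622965268+0.010843·-1.003029184=1.612089423, ẋ'=-1.003029184+0.010843·14.887212784=-0.841607136
       θ'=-0.090079870+0.010843·0.806289018=-0.081337278, θ̇'=0.806289018+0.010843·-13.349596403=0.661539344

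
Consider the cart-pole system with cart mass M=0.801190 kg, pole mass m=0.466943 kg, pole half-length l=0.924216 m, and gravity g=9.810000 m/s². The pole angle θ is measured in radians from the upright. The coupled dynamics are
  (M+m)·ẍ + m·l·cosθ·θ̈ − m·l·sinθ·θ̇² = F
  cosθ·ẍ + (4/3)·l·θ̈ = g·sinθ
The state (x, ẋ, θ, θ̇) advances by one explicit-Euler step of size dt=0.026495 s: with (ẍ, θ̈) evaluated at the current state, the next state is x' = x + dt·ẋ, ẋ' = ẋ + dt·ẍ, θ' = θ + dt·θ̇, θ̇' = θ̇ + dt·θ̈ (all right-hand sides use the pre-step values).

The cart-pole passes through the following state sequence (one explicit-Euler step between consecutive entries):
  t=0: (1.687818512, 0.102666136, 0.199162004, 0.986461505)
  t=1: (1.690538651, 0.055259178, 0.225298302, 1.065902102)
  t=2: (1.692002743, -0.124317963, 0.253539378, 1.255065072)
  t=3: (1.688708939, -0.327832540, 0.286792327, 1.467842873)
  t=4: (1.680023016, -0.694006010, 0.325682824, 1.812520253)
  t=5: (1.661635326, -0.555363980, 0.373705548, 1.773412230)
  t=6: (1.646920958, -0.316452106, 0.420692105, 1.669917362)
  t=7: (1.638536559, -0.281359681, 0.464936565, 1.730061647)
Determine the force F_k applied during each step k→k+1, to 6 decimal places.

step 0→1:
  ẍ = (ẋ'−ẋ)/dt = (0.055259178−0.102666136)/0.026495 = -1.789279
  θ̈ = (θ̇'−θ̇)/dt = (1.065902102−0.986461505)/0.026495 = 2.998324
  sinθ=0.197848, cosθ=0.980233
  F = (M+m)·ẍ + m·l·cosθ·θ̈ − m·l·sinθ·θ̇² = -2.269044 + 1.268368 − 0.083086 = -1.083763
step 1→2:
  ẍ = (ẋ'−ẋ)/dt = (-0.124317963−0.055259178)/0.026495 = -6.777775
  θ̈ = (θ̇'−θ̇)/dt = (1.255065072−1.065902102)/0.026495 = 7.139572
  sinθ=0.223397, cosθ=0.974728
  F = (M+m)·ẍ + m·l·cosθ·θ̈ − m·l·sinθ·θ̇² = -8.595120 + 3.003259 − 0.109534 = -5.701395
step 2→3:
  ẍ = (ẋ'−ẋ)/dt = (-0.327832540−-0.124317963)/0.026495 = -7.681245
  θ̈ = (θ̇'−θ̇)/dt = (1.467842873−1.255065072)/0.026495 = 8.030866
  sinθ=0.250832, cosθ=0.968031
  F = (M+m)·ẍ + m·l·cosθ·θ̈ − m·l·sinθ·θ̇² = -9.740840 + 3.354972 − 0.170511 = -6.556379
step 3→4:
  ẍ = (ẋ'−ẋ)/dt = (-0.694006010−-0.327832540)/0.026495 = -13.820474
  θ̈ = (θ̇'−θ̇)/dt = (1.812520253−1.467842873)/0.026495 = 13.009148
  sinθ=0.282877, cosθ=0.959156
  F = (M+m)·ẍ + m·l·cosθ·θ̈ − m·l·sinθ·θ̇² = -17.526200 + 5.384874 − 0.263023 = -12.404349
step 4→5:
  ẍ = (ẋ'−ẋ)/dt = (-0.555363980−-0.694006010)/0.026495 = 5.232762
  θ̈ = (θ̇'−θ̇)/dt = (1.773412230−1.812520253)/0.026495 = -1.476053
  sinθ=0.319956, cosθ=0.947432
  F = (M+m)·ẍ + m·l·cosθ·θ̈ − m·l·sinθ·θ̇² = 6.635838 + -0.603514 − 0.453621 = 5.578703
step 5→6:
  ẍ = (ẋ'−ẋ)/dt = (-0.316452106−-0.555363980)/0.026495 = 9.017244
  θ̈ = (θ̇'−θ̇)/dt = (1.669917362−1.773412230)/0.026495 = -3.906204
  sinθ=0.365068, cosθ=0.930981
  F = (M+m)·ẍ + m·l·cosθ·θ̈ − m·l·sinθ·θ̇² = 11.435064 + -1.569398 − 0.495485 = 9.370182
step 6→7:
  ẍ = (ẋ'−ẋ)/dt = (-0.281359681−-0.316452106)/0.026495 = 1.324492
  θ̈ = (θ̇'−θ̇)/dt = (1.730061647−1.669917362)/0.026495 = 2.270024
  sinθ=0.408392, cosθ=0.912807
  F = (M+m)·ẍ + m·l·cosθ·θ̈ − m·l·sinθ·θ̇² = 1.679632 + 0.894224 − 0.491479 = 2.082378

F_0 = -1.083763 N
F_1 = -5.701395 N
F_2 = -6.556379 N
F_3 = -12.404349 N
F_4 = 5.578703 N
F_5 = 9.370182 N
F_6 = 2.082378 N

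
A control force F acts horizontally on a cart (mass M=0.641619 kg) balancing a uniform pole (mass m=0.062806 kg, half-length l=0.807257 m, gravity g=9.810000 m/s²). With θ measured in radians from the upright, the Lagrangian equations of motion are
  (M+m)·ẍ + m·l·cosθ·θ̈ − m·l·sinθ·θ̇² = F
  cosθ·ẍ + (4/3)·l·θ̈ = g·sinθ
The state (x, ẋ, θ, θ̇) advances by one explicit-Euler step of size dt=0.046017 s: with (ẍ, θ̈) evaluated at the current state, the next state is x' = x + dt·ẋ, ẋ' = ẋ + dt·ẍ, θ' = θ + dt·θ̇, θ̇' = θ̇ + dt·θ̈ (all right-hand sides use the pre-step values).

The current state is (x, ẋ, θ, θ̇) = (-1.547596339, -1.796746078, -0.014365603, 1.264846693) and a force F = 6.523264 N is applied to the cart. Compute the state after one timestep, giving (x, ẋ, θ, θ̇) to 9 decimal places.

sinθ=-0.014365109, cosθ=0.999896816
temp = (F + m·l·θ̇²·sinθ)/(M+m) = (6.523264 + -0.001165192)/0.704425 = 9.258755450
θ̈ = (g·sinθ − cosθ·temp)/(l·(4/3 − m·cos²θ/(M+m))) = -9.357706095
ẍ = temp − m·l·θ̈·cosθ/(M+m) = 9.932201454
Euler: x'=-1.547596339+0.046017·-1.796746078=-1.630277203, ẋ'=-1.796746078+0.046017·9.932201454=-1.339695964
       θ'=-0.014365603+0.046017·1.264846693=0.043838847, θ̇'=1.264846693+0.046017·-9.357706095=0.834233132

(-1.630277203, -1.339695964, 0.043838847, 0.834233132)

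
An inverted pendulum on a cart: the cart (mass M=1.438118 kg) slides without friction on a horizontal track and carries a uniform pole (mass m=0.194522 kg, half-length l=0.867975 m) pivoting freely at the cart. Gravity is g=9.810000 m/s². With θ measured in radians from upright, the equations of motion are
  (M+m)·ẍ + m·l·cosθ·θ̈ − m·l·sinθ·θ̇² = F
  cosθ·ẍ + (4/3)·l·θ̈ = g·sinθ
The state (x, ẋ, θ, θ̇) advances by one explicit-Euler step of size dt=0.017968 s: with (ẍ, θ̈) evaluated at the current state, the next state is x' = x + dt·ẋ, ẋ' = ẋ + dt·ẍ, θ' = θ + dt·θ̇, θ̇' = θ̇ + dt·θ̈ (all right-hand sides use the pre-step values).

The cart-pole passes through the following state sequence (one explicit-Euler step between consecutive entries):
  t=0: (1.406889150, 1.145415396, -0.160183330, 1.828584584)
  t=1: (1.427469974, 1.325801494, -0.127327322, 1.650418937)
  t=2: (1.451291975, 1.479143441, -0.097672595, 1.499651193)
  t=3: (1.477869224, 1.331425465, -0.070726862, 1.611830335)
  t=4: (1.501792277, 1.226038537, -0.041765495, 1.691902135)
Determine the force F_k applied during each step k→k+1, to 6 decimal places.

F_0 = 14.827865 N
F_1 = 12.586372 N
F_2 = -12.336090 N
F_3 = -8.794323 N

step 0→1:
  ẍ = (ẋ'−ẋ)/dt = (1.325801494−1.145415396)/0.017968 = 10.039298
  θ̈ = (θ̇'−θ̇)/dt = (1.650418937−1.828584584)/0.017968 = -9.915719
  sinθ=-0.159499, cosθ=0.987198
  F = (M+m)·ẍ + m·l·cosθ·θ̈ − m·l·sinθ·θ̇² = 16.390559 + -1.652740 − -0.090046 = 14.827865
step 1→2:
  ẍ = (ẋ'−ẋ)/dt = (1.479143441−1.325801494)/0.017968 = 8.534169
  θ̈ = (θ̇'−θ̇)/dt = (1.499651193−1.650418937)/0.017968 = -8.390903
  sinθ=-0.126984, cosθ=0.991905
  F = (M+m)·ẍ + m·l·cosθ·θ̈ − m·l·sinθ·θ̇² = 13.933226 + -1.405253 − -0.058400 = 12.586372
step 2→3:
  ẍ = (ẋ'−ẋ)/dt = (1.331425465−1.479143441)/0.017968 = -8.221170
  θ̈ = (θ̇'−θ̇)/dt = (1.611830335−1.499651193)/0.017968 = 6.243274
  sinθ=-0.097517, cosθ=0.995234
  F = (M+m)·ẍ + m·l·cosθ·θ̈ − m·l·sinθ·θ̇² = -13.422210 + 1.049092 − -0.037029 = -12.336090
step 3→4:
  ẍ = (ẋ'−ẋ)/dt = (1.226038537−1.331425465)/0.017968 = -5.865256
  θ̈ = (θ̇'−θ̇)/dt = (1.691902135−1.611830335)/0.017968 = 4.456356
  sinθ=-0.070668, cosθ=0.997500
  F = (M+m)·ẍ + m·l·cosθ·θ̈ − m·l·sinθ·θ̇² = -9.575852 + 0.750531 − -0.030998 = -8.794323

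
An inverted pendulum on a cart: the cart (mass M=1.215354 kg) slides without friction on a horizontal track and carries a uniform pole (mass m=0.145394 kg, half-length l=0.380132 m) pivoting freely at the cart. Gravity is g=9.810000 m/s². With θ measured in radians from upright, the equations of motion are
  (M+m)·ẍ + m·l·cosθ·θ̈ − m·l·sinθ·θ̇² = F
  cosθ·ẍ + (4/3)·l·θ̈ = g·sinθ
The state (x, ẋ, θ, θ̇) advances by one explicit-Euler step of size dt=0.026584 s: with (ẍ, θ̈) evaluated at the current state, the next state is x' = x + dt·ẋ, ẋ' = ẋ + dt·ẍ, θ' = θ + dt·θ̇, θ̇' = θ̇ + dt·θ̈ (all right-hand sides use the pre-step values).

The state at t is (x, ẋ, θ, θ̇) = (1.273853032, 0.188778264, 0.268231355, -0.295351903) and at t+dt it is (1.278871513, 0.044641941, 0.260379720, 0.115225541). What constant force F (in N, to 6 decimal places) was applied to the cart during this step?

F = -6.556066 N

ẍ = (ẋ'−ẋ)/dt = (0.044641941−0.188778264)/0.026584 = -5.421920
θ̈ = (θ̇'−θ̇)/dt = (0.115225541−-0.295351903)/0.026584 = 15.444532
sinθ=0.265026, cosθ=0.964241
F = (M+m)·ẍ + m·l·cosθ·θ̈ − m·l·sinθ·θ̇² = -7.377867 + 0.823079 − 0.001278 = -6.556066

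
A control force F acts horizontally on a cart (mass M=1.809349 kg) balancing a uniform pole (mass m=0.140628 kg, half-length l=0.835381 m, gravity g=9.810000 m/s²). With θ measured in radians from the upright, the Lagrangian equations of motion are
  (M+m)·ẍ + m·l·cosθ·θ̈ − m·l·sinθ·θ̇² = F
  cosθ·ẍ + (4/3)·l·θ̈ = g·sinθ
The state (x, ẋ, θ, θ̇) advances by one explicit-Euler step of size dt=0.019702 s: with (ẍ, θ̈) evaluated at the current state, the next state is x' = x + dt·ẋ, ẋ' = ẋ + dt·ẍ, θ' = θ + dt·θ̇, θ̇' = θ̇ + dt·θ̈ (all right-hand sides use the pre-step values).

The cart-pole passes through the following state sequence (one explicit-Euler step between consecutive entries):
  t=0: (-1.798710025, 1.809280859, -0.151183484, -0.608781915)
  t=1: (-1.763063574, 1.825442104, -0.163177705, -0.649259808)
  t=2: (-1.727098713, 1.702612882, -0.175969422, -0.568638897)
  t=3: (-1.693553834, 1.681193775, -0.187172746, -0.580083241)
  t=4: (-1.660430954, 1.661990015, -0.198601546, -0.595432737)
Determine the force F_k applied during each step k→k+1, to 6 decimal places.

F_0 = 1.367487 N
F_1 = -11.674464 N
F_2 = -2.180461 N
F_3 = -1.983235 N

step 0→1:
  ẍ = (ẋ'−ẋ)/dt = (1.825442104−1.809280859)/0.019702 = 0.820284
  θ̈ = (θ̇'−θ̇)/dt = (-0.649259808−-0.608781915)/0.019702 = -2.054507
  sinθ=-0.150608, cosθ=0.988594
  F = (M+m)·ẍ + m·l·cosθ·θ̈ − m·l·sinθ·θ̇² = 1.599536 + -0.238606 − -0.006557 = 1.367487
step 1→2:
  ẍ = (ẋ'−ẋ)/dt = (1.702612882−1.825442104)/0.019702 = -6.234353
  θ̈ = (θ̇'−θ̇)/dt = (-0.568638897−-0.649259808)/0.019702 = 4.092017
  sinθ=-0.162455, cosθ=0.986716
  F = (M+m)·ẍ + m·l·cosθ·θ̈ − m·l·sinθ·θ̇² = -12.156845 + 0.474336 − -0.008045 = -11.674464
step 2→3:
  ẍ = (ẋ'−ẋ)/dt = (1.681193775−1.702612882)/0.019702 = -1.087154
  θ̈ = (θ̇'−θ̇)/dt = (-0.580083241−-0.568638897)/0.019702 = -0.580872
  sinθ=-0.175063, cosθ=0.984557
  F = (M+m)·ẍ + m·l·cosθ·θ̈ − m·l·sinθ·θ̇² = -2.119925 + -0.067186 − -0.006650 = -2.180461
step 3→4:
  ẍ = (ẋ'−ẋ)/dt = (1.661990015−1.681193775)/0.019702 = -0.974711
  θ̈ = (θ̇'−θ̇)/dt = (-0.595432737−-0.580083241)/0.019702 = -0.779083
  sinθ=-0.186082, cosθ=0.982534
  F = (M+m)·ẍ + m·l·cosθ·θ̈ − m·l·sinθ·θ̇² = -1.900664 + -0.089927 − -0.007356 = -1.983235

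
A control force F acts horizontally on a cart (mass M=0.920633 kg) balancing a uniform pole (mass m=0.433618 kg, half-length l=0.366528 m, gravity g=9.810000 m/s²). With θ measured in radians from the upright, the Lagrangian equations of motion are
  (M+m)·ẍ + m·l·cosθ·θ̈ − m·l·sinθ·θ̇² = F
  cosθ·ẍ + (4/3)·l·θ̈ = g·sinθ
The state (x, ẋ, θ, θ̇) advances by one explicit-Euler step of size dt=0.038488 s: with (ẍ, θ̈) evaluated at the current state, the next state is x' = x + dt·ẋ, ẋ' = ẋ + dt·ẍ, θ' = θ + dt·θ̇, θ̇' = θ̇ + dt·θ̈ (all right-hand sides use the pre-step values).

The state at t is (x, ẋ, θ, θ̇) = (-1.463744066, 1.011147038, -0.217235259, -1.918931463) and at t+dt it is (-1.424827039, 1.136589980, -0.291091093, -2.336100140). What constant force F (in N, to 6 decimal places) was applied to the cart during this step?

ẍ = (ẋ'−ẋ)/dt = (1.136589980−1.011147038)/0.038488 = 3.259274
θ̈ = (θ̇'−θ̇)/dt = (-2.336100140−-1.918931463)/0.038488 = -10.838928
sinθ=-0.215531, cosθ=0.976497
F = (M+m)·ẍ + m·l·cosθ·θ̈ − m·l·sinθ·θ̇² = 4.413875 + -1.682177 − -0.126137 = 2.857835

F = 2.857835 N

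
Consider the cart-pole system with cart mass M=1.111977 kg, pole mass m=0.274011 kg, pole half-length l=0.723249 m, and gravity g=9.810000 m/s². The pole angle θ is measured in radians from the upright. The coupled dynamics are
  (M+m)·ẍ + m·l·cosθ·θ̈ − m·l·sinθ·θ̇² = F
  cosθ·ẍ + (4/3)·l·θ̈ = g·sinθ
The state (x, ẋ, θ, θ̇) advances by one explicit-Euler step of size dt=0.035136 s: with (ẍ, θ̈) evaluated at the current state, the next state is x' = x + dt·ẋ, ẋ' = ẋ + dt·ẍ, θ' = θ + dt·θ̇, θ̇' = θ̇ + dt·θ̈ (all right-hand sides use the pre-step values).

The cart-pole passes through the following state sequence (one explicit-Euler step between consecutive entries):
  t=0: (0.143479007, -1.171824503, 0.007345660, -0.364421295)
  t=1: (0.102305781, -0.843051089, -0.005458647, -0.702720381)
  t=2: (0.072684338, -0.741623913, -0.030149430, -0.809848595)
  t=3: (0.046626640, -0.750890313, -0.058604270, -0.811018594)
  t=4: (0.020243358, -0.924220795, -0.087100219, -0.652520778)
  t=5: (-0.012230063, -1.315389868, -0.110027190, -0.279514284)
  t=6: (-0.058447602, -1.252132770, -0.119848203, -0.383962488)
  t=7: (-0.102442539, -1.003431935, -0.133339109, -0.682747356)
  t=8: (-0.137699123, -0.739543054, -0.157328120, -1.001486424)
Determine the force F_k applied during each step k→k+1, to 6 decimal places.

F_0 = 11.060665 N
F_1 = 3.397241 N
F_2 = -0.368204 N
F_3 = -5.937182 N
F_4 = -13.326964 N
F_5 = 1.911405 N
F_6 = 8.140688 N
F_7 = 8.639911 N

step 0→1:
  ẍ = (ẋ'−ẋ)/dt = (-0.843051089−-1.171824503)/0.035136 = 9.357167
  θ̈ = (θ̇'−θ̇)/dt = (-0.702720381−-0.364421295)/0.035136 = -9.628275
  sinθ=0.007346, cosθ=0.999973
  F = (M+m)·ẍ + m·l·cosθ·θ̈ − m·l·sinθ·θ̇² = 12.968921 + -1.908063 − 0.000193 = 11.060665
step 1→2:
  ẍ = (ẋ'−ẋ)/dt = (-0.741623913−-0.843051089)/0.035136 = 2.886702
  θ̈ = (θ̇'−θ̇)/dt = (-0.809848595−-0.702720381)/0.035136 = -3.048959
  sinθ=-0.005459, cosθ=0.999985
  F = (M+m)·ẍ + m·l·cosθ·θ̈ − m·l·sinθ·θ̇² = 4.000935 + -0.604228 − -0.000534 = 3.397241
step 2→3:
  ẍ = (ẋ'−ẋ)/dt = (-0.750890313−-0.741623913)/0.035136 = -0.263730
  θ̈ = (θ̇'−θ̇)/dt = (-0.811018594−-0.809848595)/0.035136 = -0.033299
  sinθ=-0.030145, cosθ=0.999546
  F = (M+m)·ẍ + m·l·cosθ·θ̈ − m·l·sinθ·θ̇² = -0.365526 + -0.006596 − -0.003918 = -0.368204
step 3→4:
  ẍ = (ẋ'−ẋ)/dt = (-0.924220795−-0.750890313)/0.035136 = -4.933131
  θ̈ = (θ̇'−θ̇)/dt = (-0.652520778−-0.811018594)/0.035136 = 4.510981
  sinθ=-0.058571, cosθ=0.998283
  F = (M+m)·ẍ + m·l·cosθ·θ̈ − m·l·sinθ·θ̇² = -6.837260 + 0.892443 − -0.007635 = -5.937182
step 4→5:
  ẍ = (ẋ'−ẋ)/dt = (-1.315389868−-0.924220795)/0.035136 = -11.133000
  θ̈ = (θ̇'−θ̇)/dt = (-0.279514284−-0.652520778)/0.035136 = 10.616077
  sinθ=-0.086990, cosθ=0.996209
  F = (M+m)·ẍ + m·l·cosθ·θ̈ − m·l·sinθ·θ̇² = -15.430204 + 2.095899 − -0.007340 = -13.326964
step 5→6:
  ẍ = (ẋ'−ẋ)/dt = (-1.252132770−-1.315389868)/0.035136 = 1.800350
  θ̈ = (θ̇'−θ̇)/dt = (-0.383962488−-0.279514284)/0.035136 = -2.972683
  sinθ=-0.109805, cosθ=0.993953
  F = (M+m)·ẍ + m·l·cosθ·θ̈ − m·l·sinθ·θ̇² = 2.495263 + -0.585559 − -0.001700 = 1.911405
step 6→7:
  ẍ = (ẋ'−ẋ)/dt = (-1.003431935−-1.252132770)/0.035136 = 7.078234
  θ̈ = (θ̇'−θ̇)/dt = (-0.682747356−-0.383962488)/0.035136 = -8.503668
  sinθ=-0.119562, cosθ=0.992827
  F = (M+m)·ẍ + m·l·cosθ·θ̈ − m·l·sinθ·θ̇² = 9.810348 + -1.673153 − -0.003493 = 8.140688
step 7→8:
  ẍ = (ẋ'−ẋ)/dt = (-0.739543054−-1.003431935)/0.035136 = 7.510499
  θ̈ = (θ̇'−θ̇)/dt = (-1.001486424−-0.682747356)/0.035136 = -9.071581
  sinθ=-0.132944, cosθ=0.991124
  F = (M+m)·ẍ + m·l·cosθ·θ̈ − m·l·sinθ·θ̇² = 10.409461 + -1.781831 − -0.012281 = 8.639911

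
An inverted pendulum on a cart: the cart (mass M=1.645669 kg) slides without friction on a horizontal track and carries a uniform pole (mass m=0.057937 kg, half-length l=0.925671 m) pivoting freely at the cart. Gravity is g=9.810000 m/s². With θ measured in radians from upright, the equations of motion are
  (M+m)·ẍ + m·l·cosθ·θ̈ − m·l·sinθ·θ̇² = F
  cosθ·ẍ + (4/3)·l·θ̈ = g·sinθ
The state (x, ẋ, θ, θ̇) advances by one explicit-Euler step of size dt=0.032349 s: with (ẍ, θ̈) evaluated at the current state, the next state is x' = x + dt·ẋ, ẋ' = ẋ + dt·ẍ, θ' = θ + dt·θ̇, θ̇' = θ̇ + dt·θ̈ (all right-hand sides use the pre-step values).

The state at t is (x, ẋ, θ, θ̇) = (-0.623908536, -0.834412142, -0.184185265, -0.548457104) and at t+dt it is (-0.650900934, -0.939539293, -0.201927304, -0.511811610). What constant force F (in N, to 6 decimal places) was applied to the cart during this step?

ẍ = (ẋ'−ẋ)/dt = (-0.939539293−-0.834412142)/0.032349 = -3.249781
θ̈ = (θ̇'−θ̇)/dt = (-0.511811610−-0.548457104)/0.032349 = 1.132817
sinθ=-0.183146, cosθ=0.983086
F = (M+m)·ẍ + m·l·cosθ·θ̈ − m·l·sinθ·θ̇² = -5.536346 + 0.059726 − -0.002955 = -5.473665

F = -5.473665 N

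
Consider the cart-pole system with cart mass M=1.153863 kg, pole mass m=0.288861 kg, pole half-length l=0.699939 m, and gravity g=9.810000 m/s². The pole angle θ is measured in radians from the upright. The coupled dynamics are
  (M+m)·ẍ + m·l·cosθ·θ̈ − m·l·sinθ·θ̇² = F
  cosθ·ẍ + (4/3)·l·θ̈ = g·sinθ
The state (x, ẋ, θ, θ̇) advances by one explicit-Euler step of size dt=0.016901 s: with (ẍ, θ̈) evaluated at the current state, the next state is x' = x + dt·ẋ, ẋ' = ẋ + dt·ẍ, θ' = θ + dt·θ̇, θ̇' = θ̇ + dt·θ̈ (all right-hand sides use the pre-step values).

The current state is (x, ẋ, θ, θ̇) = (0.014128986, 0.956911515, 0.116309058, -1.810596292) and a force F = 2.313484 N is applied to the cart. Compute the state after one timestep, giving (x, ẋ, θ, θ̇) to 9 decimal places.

sinθ=0.116047001, cosθ=0.993243723
temp = (F + m·l·θ̇²·sinθ)/(M+m) = (2.313484 + 0.076917698)/1.442724 = 1.656866939
θ̈ = (g·sinθ − cosθ·temp)/(l·(4/3 − m·cos²θ/(M+m))) = -0.638053889
ẍ = temp − m·l·θ̈·cosθ/(M+m) = 1.745680450
Euler: x'=0.014128986+0.016901·0.956911515=0.030301748, ẋ'=0.956911515+0.016901·1.745680450=0.986415260
       θ'=0.116309058+0.016901·-1.810596292=0.085708170, θ̇'=-1.810596292+0.016901·-0.638053889=-1.821380041

(0.030301748, 0.986415260, 0.085708170, -1.821380041)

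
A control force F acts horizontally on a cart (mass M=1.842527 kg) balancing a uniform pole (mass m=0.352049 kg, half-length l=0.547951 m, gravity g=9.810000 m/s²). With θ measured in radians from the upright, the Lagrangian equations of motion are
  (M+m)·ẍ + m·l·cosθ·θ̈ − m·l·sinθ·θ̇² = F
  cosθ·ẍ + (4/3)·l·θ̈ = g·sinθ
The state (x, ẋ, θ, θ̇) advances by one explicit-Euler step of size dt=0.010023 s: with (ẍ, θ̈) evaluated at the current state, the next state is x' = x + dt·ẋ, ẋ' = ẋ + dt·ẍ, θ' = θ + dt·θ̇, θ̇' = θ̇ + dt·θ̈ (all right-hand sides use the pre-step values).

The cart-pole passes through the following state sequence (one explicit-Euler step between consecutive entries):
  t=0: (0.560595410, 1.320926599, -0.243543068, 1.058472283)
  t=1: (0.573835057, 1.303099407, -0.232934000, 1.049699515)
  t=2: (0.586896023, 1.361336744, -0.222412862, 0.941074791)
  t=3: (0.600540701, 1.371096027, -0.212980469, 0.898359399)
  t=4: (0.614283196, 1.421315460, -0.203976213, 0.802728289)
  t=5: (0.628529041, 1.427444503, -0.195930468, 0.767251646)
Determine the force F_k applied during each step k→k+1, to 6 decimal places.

step 0→1:
  ẍ = (ẋ'−ẋ)/dt = (1.303099407−1.320926599)/0.010023 = -1.778628
  θ̈ = (θ̇'−θ̇)/dt = (1.049699515−1.058472283)/0.010023 = -0.875264
  sinθ=-0.241143, cosθ=0.970490
  F = (M+m)·ẍ + m·l·cosθ·θ̈ − m·l·sinθ·θ̇² = -3.903335 + -0.163861 − -0.052117 = -4.015079
step 1→2:
  ẍ = (ẋ'−ẋ)/dt = (1.361336744−1.303099407)/0.010023 = 5.810370
  θ̈ = (θ̇'−θ̇)/dt = (0.941074791−1.049699515)/0.010023 = -10.837546
  sinθ=-0.230833, cosθ=0.972993
  F = (M+m)·ẍ + m·l·cosθ·θ̈ − m·l·sinθ·θ̇² = 12.751298 + -2.034163 − -0.049065 = 10.766201
step 2→3:
  ẍ = (ẋ'−ẋ)/dt = (1.371096027−1.361336744)/0.010023 = 0.973689
  θ̈ = (θ̇'−θ̇)/dt = (0.898359399−0.941074791)/0.010023 = -4.261737
  sinθ=-0.220584, cosθ=0.975368
  F = (M+m)·ẍ + m·l·cosθ·θ̈ − m·l·sinθ·θ̇² = 2.136834 + -0.801863 − -0.037685 = 1.372656
step 3→4:
  ẍ = (ẋ'−ẋ)/dt = (1.421315460−1.371096027)/0.010023 = 5.010419
  θ̈ = (θ̇'−θ̇)/dt = (0.802728289−0.898359399)/0.010023 = -9.541166
  sinθ=-0.211374, cosθ=0.977405
  F = (M+m)·ẍ + m·l·cosθ·θ̈ − m·l·sinθ·θ̇² = 10.995746 + -1.798958 − -0.032908 = 9.229696
step 4→5:
  ẍ = (ẋ'−ẋ)/dt = (1.427444503−1.421315460)/0.010023 = 0.611498
  θ̈ = (θ̇'−θ̇)/dt = (0.767251646−0.802728289)/0.010023 = -3.539523
  sinθ=-0.202565, cosθ=0.979269
  F = (M+m)·ẍ + m·l·cosθ·θ̈ − m·l·sinθ·θ̇² = 1.341978 + -0.668639 − -0.025179 = 0.698519

F_0 = -4.015079 N
F_1 = 10.766201 N
F_2 = 1.372656 N
F_3 = 9.229696 N
F_4 = 0.698519 N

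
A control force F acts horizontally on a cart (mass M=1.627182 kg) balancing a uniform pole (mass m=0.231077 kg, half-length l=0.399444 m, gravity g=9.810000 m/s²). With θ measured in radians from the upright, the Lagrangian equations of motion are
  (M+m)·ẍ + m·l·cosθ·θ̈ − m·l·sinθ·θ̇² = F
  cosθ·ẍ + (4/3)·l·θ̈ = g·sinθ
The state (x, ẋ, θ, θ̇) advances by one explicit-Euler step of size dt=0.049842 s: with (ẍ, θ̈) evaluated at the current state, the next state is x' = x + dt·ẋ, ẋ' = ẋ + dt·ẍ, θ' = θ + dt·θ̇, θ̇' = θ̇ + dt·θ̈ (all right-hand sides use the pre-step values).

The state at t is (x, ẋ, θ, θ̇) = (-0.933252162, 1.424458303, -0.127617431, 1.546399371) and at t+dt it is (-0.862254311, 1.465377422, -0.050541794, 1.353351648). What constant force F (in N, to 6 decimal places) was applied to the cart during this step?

ẍ = (ẋ'−ẋ)/dt = (1.465377422−1.424458303)/0.049842 = 0.820977
θ̈ = (θ̇'−θ̇)/dt = (1.353351648−1.546399371)/0.049842 = -3.873194
sinθ=-0.127271, cosθ=0.991868
F = (M+m)·ẍ + m·l·cosθ·θ̈ − m·l·sinθ·θ̇² = 1.525587 + -0.354598 − -0.028092 = 1.199082

F = 1.199082 N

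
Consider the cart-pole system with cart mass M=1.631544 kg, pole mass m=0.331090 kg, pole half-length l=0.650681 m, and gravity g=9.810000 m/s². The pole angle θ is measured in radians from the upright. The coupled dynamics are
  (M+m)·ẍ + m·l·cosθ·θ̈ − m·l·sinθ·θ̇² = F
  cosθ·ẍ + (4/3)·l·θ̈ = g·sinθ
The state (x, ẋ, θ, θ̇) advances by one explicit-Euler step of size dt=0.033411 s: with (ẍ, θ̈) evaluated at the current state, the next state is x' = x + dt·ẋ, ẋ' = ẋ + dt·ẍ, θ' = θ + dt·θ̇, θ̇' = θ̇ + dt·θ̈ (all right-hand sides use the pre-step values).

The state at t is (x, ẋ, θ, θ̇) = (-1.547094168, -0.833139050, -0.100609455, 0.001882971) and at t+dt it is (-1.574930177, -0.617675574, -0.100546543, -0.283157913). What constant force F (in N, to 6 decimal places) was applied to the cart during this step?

F = 10.828140 N

ẍ = (ẋ'−ẋ)/dt = (-0.617675574−-0.833139050)/0.033411 = 6.448878
θ̈ = (θ̇'−θ̇)/dt = (-0.283157913−0.001882971)/0.033411 = -8.531348
sinθ=-0.100440, cosθ=0.994943
F = (M+m)·ẍ + m·l·cosθ·θ̈ − m·l·sinθ·θ̇² = 12.656788 + -1.828648 − -0.000000 = 10.828140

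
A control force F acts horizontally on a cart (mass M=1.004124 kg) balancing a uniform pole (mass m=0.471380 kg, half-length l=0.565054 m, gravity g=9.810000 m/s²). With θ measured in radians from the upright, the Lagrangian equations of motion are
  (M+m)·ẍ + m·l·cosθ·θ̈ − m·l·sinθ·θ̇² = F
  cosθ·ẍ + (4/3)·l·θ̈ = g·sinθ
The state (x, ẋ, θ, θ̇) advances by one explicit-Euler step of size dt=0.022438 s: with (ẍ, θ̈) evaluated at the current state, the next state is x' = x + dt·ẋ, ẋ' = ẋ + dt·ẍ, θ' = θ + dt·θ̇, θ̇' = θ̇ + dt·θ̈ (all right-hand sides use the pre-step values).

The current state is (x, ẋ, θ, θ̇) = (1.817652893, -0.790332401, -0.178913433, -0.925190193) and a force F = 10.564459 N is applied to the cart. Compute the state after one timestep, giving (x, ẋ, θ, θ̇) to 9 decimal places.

sinθ=-0.177960456, cosθ=0.984037640
temp = (F + m·l·θ̇²·sinθ)/(M+m) = (10.564459 + -0.040573891)/1.475504 = 7.132400257
θ̈ = (g·sinθ − cosθ·temp)/(l·(4/3 − m·cos²θ/(M+m))) = -15.147386979
ẍ = temp − m·l·θ̈·cosθ/(M+m) = 9.823130412
Euler: x'=1.817652893+0.022438·-0.790332401=1.799919415, ẋ'=-0.790332401+0.022438·9.823130412=-0.569921001
       θ'=-0.178913433+0.022438·-0.925190193=-0.199672851, θ̇'=-0.925190193+0.022438·-15.147386979=-1.265067262

(1.799919415, -0.569921001, -0.199672851, -1.265067262)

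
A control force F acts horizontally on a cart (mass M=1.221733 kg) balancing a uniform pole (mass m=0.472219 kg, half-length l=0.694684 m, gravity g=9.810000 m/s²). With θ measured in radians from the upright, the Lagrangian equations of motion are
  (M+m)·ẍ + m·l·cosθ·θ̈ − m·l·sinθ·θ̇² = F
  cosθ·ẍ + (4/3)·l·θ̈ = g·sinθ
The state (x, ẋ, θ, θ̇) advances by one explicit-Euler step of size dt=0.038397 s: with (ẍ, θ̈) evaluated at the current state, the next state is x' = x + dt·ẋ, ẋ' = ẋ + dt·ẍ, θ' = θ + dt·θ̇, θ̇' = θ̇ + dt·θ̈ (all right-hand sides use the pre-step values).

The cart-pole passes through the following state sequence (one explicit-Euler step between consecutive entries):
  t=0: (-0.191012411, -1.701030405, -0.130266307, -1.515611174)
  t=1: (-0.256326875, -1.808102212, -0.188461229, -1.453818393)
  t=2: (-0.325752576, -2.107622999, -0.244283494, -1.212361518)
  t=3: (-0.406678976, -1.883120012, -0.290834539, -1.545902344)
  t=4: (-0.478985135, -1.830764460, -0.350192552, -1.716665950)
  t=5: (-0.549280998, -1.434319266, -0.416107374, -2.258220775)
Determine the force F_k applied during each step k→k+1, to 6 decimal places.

step 0→1:
  ẍ = (ẋ'−ẋ)/dt = (-1.808102212−-1.701030405)/0.038397 = -2.788546
  θ̈ = (θ̇'−θ̇)/dt = (-1.453818393−-1.515611174)/0.038397 = 1.609313
  sinθ=-0.129898, cosθ=0.991527
  F = (M+m)·ẍ + m·l·cosθ·θ̈ − m·l·sinθ·θ̇² = -4.723663 + 0.523451 − -0.097883 = -4.102329
step 1→2:
  ẍ = (ẋ'−ẋ)/dt = (-2.107622999−-1.808102212)/0.038397 = -7.800630
  θ̈ = (θ̇'−θ̇)/dt = (-1.212361518−-1.453818393)/0.038397 = 6.288431
  sinθ=-0.187348, cosθ=0.982294
  F = (M+m)·ẍ + m·l·cosθ·θ̈ − m·l·sinθ·θ̇² = -13.213893 + 2.026350 − -0.129897 = -11.057646
step 2→3:
  ẍ = (ẋ'−ẋ)/dt = (-1.883120012−-2.107622999)/0.038397 = 5.846889
  θ̈ = (θ̇'−θ̇)/dt = (-1.545902344−-1.212361518)/0.038397 = -8.686638
  sinθ=-0.241861, cosθ=0.970311
  F = (M+m)·ẍ + m·l·cosθ·θ̈ − m·l·sinθ·θ̇² = 9.904349 + -2.764989 − -0.116617 = 7.255977
step 3→4:
  ẍ = (ẋ'−ẋ)/dt = (-1.830764460−-1.883120012)/0.038397 = 1.363532
  θ̈ = (θ̇'−θ̇)/dt = (-1.716665950−-1.545902344)/0.038397 = -4.447316
  sinθ=-0.286752, cosθ=0.958005
  F = (M+m)·ẍ + m·l·cosθ·θ̈ − m·l·sinθ·θ̇² = 2.309758 + -1.397644 − -0.224802 = 1.136917
step 4→5:
  ẍ = (ẋ'−ẋ)/dt = (-1.434319266−-1.830764460)/0.038397 = 10.324900
  θ̈ = (θ̇'−θ̇)/dt = (-2.258220775−-1.716665950)/0.038397 = -14.104092
  sinθ=-0.343079, cosθ=0.939307
  F = (M+m)·ẍ + m·l·cosθ·θ̈ − m·l·sinθ·θ̇² = 17.489885 + -4.345936 − -0.331662 = 13.475612

F_0 = -4.102329 N
F_1 = -11.057646 N
F_2 = 7.255977 N
F_3 = 1.136917 N
F_4 = 13.475612 N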